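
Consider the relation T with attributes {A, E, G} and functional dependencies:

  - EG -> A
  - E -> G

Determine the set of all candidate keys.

Attribute E never appears on the right-hand side of any dependency, so E must belong to every candidate key.
{E}⁺ = {A, E, G}, which is all of the schema, so {E} is the only candidate key.

{E}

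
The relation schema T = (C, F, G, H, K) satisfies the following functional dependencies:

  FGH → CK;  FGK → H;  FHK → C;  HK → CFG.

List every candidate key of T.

{H, K}, {F, G, H}, {F, G, K}

{H, K}⁺: HK→CFG adds C, F, G → {C, F, G, H, K}.
{F, G, H}⁺: FGH→CK adds C, K → {C, F, G, H, K}.
{F, G, K}⁺: FGK→H adds H; FHK→C adds C → {C, F, G, H, K}.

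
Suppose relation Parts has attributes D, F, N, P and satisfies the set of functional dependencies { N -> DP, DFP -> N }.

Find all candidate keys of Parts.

{F, N}; {D, F, P}

Attribute F never appears on the right-hand side of any dependency, so F must belong to every candidate key.
{F}⁺ = {F}, which is not all of the schema, so we must add further attributes.
{F, N}⁺: N→DP adds D, P → {D, F, N, P}. Minimal: {N}⁺ = {D, N, P}; {F}⁺ = {F} — none reach the full schema.
{D, F, P}⁺: DFP→N adds N → {D, F, N, P}. Minimal: {F, P}⁺ = {F, P}; {D, P}⁺ = {D, P}; {D, F}⁺ = {D, F} — none reach the full schema.
Any other superkey contains one of these as a subset, so there are no further candidate keys.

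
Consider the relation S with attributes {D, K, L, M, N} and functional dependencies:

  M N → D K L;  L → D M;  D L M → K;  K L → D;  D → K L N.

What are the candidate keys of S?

{D}; {L}; {M, N}

{D}⁺: D→KLN adds K, L, N; L→DM adds M → {D, K, L, M, N}.
{L}⁺: L→DM adds D, M; DLM→K adds K; D→KLN adds N → {D, K, L, M, N}.
{M, N}⁺: MN→DKL adds D, K, L → {D, K, L, M, N}. Minimal: {N}⁺ = {N}; {M}⁺ = {M} — none reach the full schema.
Any other superkey contains one of these as a subset, so there are no further candidate keys.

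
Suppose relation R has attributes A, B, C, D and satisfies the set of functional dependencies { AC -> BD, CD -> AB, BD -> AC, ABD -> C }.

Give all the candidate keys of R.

(A, C), (B, D), (C, D)

{A, C}⁺: AC→BD adds B, D → {A, B, C, D}.
{B, D}⁺: BD→AC adds A, C → {A, B, C, D}.
{C, D}⁺: CD→AB adds A, B → {A, B, C, D}.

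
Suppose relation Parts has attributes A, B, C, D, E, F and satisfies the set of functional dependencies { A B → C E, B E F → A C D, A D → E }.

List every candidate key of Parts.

{A, B, F}, {B, E, F}

Attributes B, F never appear on any right-hand side, so every candidate key must contain {B, F}.
{B, F}⁺ = {B, F}, which is not all of the schema, so we must add further attributes.
{A, B, F}⁺: AB→CE adds C, E; BEF→ACD adds D → {A, B, C, D, E, F}. Minimal: {B, F}⁺ = {B, F}; {A, F}⁺ = {A, F}; {A, B}⁺ = {A, B, C, E} — none reach the full schema.
{B, E, F}⁺: BEF→ACD adds A, C, D → {A, B, C, D, E, F}. Minimal: {E, F}⁺ = {E, F}; {B, F}⁺ = {B, F}; {B, E}⁺ = {B, E} — none reach the full schema.
Any other superkey contains one of these as a subset, so there are no further candidate keys.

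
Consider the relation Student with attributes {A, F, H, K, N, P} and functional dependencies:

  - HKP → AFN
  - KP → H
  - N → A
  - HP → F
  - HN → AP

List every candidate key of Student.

{K, P}, {H, K, N}

{K, P}⁺: KP→H adds H; HP→F adds F; HKP→AFN adds A, N → {A, F, H, K, N, P}.
{H, K, N}⁺: N→A adds A; HN→AP adds P; HKP→AFN adds F → {A, F, H, K, N, P}.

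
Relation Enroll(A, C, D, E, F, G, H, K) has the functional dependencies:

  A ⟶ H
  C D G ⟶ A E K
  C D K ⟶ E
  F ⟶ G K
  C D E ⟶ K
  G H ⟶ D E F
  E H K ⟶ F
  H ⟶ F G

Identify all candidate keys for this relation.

Attribute C never appears on the right-hand side of any dependency, so C must belong to every candidate key.
{C}⁺ = {C}, which is not all of the schema, so we must add further attributes.
{A, C}⁺: A→H adds H; H→FG adds F, G; F→GK adds K; GH→DEF adds D, E → {A, C, D, E, F, G, H, K}. Minimal: {C}⁺ = {C}; {A}⁺ = {A, D, E, F, G, H, K} — none reach the full schema.
{C, H}⁺: H→FG adds F, G; F→GK adds K; GH→DEF adds D, E; CDG→AEK adds A → {A, C, D, E, F, G, H, K}. Minimal: {H}⁺ = {D, E, F, G, H, K}; {C}⁺ = {C} — none reach the full schema.
{C, D, F}⁺: F→GK adds G, K; CDG→AEK adds A, E; A→H adds H → {A, C, D, E, F, G, H, K}. Minimal: {D, F}⁺ = {D, F, G, K}; {C, F}⁺ = {C, F, G, K}; {C, D}⁺ = {C, D} — none reach the full schema.
{C, D, G}⁺: CDG→AEK adds A, E, K; A→H adds H; GH→DEF adds F → {A, C, D, E, F, G, H, K}. Minimal: {D, G}⁺ = {D, G}; {C, G}⁺ = {C, G}; {C, D}⁺ = {C, D} — none reach the full schema.
Any other superkey contains one of these as a subset, so there are no further candidate keys.

(A, C), (C, H), (C, D, F), (C, D, G)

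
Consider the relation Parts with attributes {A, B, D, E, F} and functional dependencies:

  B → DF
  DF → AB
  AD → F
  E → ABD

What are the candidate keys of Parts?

{E}

Attribute E never appears on the right-hand side of any dependency, so E must belong to every candidate key.
{E}⁺ = {A, B, D, E, F}, which is all of the schema, so {E} is the only candidate key.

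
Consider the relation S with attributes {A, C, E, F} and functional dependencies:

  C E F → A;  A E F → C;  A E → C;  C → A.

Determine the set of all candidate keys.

Attributes E, F never appear on any right-hand side, so every candidate key must contain {E, F}.
{E, F}⁺ = {E, F}, which is not all of the schema, so we must add further attributes.
{A, E, F}⁺: AEF→C adds C → {A, C, E, F}. Minimal: {E, F}⁺ = {E, F}; {A, F}⁺ = {A, F}; {A, E}⁺ = {A, C, E} — none reach the full schema.
{C, E, F}⁺: CEF→A adds A → {A, C, E, F}. Minimal: {E, F}⁺ = {E, F}; {C, F}⁺ = {A, C, F}; {C, E}⁺ = {A, C, E} — none reach the full schema.

{A, E, F}; {C, E, F}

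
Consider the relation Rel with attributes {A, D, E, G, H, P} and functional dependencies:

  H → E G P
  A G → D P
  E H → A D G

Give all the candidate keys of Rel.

{H}⁺: H→EGP adds E, G, P; EH→ADG adds A, D → {A, D, E, G, H, P}.

(H)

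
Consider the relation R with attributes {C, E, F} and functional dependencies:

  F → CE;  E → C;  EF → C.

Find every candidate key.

Attribute F never appears on the right-hand side of any dependency, so F must belong to every candidate key.
{F}⁺ = {C, E, F}, which is all of the schema, so {F} is the only candidate key.

F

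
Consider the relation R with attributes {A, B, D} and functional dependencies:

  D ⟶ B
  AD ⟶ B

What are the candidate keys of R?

{A, D}

{A, D}⁺: D→B adds B → {A, B, D}. Minimal: {D}⁺ = {B, D}; {A}⁺ = {A} — none reach the full schema.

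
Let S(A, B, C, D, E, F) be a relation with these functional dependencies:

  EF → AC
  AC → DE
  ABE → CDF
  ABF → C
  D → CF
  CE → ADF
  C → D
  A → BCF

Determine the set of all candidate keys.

{A}⁺: A→BCF adds B, C, F; AC→DE adds D, E → {A, B, C, D, E, F}.
{C, E}⁺: CE→ADF adds A, D, F; A→BCF adds B → {A, B, C, D, E, F}. Minimal: {E}⁺ = {E}; {C}⁺ = {C, D, F} — none reach the full schema.
{D, E}⁺: D→CF adds C, F; CE→ADF adds A; A→BCF adds B → {A, B, C, D, E, F}. Minimal: {E}⁺ = {E}; {D}⁺ = {C, D, F} — none reach the full schema.
{E, F}⁺: EF→AC adds A, C; AC→DE adds D; A→BCF adds B → {A, B, C, D, E, F}. Minimal: {F}⁺ = {F}; {E}⁺ = {E} — none reach the full schema.

A, CE, DE, EF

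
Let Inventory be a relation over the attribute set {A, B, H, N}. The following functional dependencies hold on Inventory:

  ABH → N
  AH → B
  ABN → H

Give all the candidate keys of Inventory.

{A, H}; {A, B, N}

Attribute A never appears on the right-hand side of any dependency, so A must belong to every candidate key.
{A}⁺ = {A}, which is not all of the schema, so we must add further attributes.
{A, H}⁺: AH→B adds B; ABH→N adds N → {A, B, H, N}. Minimal: {H}⁺ = {H}; {A}⁺ = {A} — none reach the full schema.
{A, B, N}⁺: ABN→H adds H → {A, B, H, N}. Minimal: {B, N}⁺ = {B, N}; {A, N}⁺ = {A, N}; {A, B}⁺ = {A, B} — none reach the full schema.
Any other superkey contains one of these as a subset, so there are no further candidate keys.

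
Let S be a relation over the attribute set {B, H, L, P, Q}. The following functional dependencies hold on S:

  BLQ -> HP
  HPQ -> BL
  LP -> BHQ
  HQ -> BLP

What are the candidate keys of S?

{H, Q}, {L, P}, {B, L, Q}

{H, Q}⁺: HQ→BLP adds B, L, P → {B, H, L, P, Q}.
{L, P}⁺: LP→BHQ adds B, H, Q → {B, H, L, P, Q}.
{B, L, Q}⁺: BLQ→HP adds H, P → {B, H, L, P, Q}.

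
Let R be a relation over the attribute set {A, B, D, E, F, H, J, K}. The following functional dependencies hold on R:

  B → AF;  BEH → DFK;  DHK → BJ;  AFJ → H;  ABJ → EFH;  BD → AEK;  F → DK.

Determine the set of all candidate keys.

(B, H), (B, J), (F, H), (A, F, J), (D, H, K)

{B, H}⁺: B→AF adds A, F; F→DK adds D, K; DHK→BJ adds J; ABJ→EFH adds E → {A, B, D, E, F, H, J, K}.
{B, J}⁺: B→AF adds A, F; AFJ→H adds H; ABJ→EFH adds E; F→DK adds D, K → {A, B, D, E, F, H, J, K}.
{F, H}⁺: F→DK adds D, K; DHK→BJ adds B, J; BD→AEK adds A, E → {A, B, D, E, F, H, J, K}.
{A, F, J}⁺: AFJ→H adds H; F→DK adds D, K; DHK→BJ adds B; ABJ→EFH adds E → {A, B, D, E, F, H, J, K}.
{D, H, K}⁺: DHK→BJ adds B, J; BD→AEK adds A, E; B→AF adds F → {A, B, D, E, F, H, J, K}.
Any other superkey contains one of these as a subset, so there are no further candidate keys.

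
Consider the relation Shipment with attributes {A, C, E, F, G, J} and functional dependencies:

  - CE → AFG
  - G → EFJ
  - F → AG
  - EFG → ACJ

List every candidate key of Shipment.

F, G, CE

{F}⁺: F→AG adds A, G; G→EFJ adds E, J; EFG→ACJ adds C → {A, C, E, F, G, J}.
{G}⁺: G→EFJ adds E, F, J; F→AG adds A; EFG→ACJ adds C → {A, C, E, F, G, J}.
{C, E}⁺: CE→AFG adds A, F, G; G→EFJ adds J → {A, C, E, F, G, J}. Minimal: {E}⁺ = {E}; {C}⁺ = {C} — none reach the full schema.
Any other superkey contains one of these as a subset, so there are no further candidate keys.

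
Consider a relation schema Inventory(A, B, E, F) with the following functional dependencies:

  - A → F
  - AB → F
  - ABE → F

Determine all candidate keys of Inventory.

{A, B, E}

Attributes A, B, E never appear on any right-hand side, so every candidate key must contain {A, B, E}.
{A, B, E}⁺ = {A, B, E, F}, which is all of the schema, so {A, B, E} is the only candidate key.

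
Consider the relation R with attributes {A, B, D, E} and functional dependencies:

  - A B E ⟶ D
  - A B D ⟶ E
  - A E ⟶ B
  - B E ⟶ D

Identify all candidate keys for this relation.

Attribute A never appears on the right-hand side of any dependency, so A must belong to every candidate key.
{A}⁺ = {A}, which is not all of the schema, so we must add further attributes.
{A, E}⁺: AE→B adds B; BE→D adds D → {A, B, D, E}. Minimal: {E}⁺ = {E}; {A}⁺ = {A} — none reach the full schema.
{A, B, D}⁺: ABD→E adds E → {A, B, D, E}. Minimal: {B, D}⁺ = {B, D}; {A, D}⁺ = {A, D}; {A, B}⁺ = {A, B} — none reach the full schema.
Any other superkey contains one of these as a subset, so there are no further candidate keys.

{A, E}, {A, B, D}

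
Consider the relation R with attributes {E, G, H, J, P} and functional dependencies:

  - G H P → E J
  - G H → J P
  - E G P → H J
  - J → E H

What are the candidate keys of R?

Attribute G never appears on the right-hand side of any dependency, so G must belong to every candidate key.
{G}⁺ = {G}, which is not all of the schema, so we must add further attributes.
{G, H}⁺: GH→JP adds J, P; J→EH adds E → {E, G, H, J, P}. Minimal: {H}⁺ = {H}; {G}⁺ = {G} — none reach the full schema.
{G, J}⁺: J→EH adds E, H; GH→JP adds P → {E, G, H, J, P}. Minimal: {J}⁺ = {E, H, J}; {G}⁺ = {G} — none reach the full schema.
{E, G, P}⁺: EGP→HJ adds H, J → {E, G, H, J, P}. Minimal: {G, P}⁺ = {G, P}; {E, P}⁺ = {E, P}; {E, G}⁺ = {E, G} — none reach the full schema.

(G, H); (G, J); (E, G, P)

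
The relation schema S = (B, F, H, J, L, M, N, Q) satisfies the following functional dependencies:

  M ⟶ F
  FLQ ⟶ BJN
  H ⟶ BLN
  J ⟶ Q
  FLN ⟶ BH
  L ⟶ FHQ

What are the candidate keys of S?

HM; LM

Attribute M never appears on the right-hand side of any dependency, so M must belong to every candidate key.
{M}⁺ = {F, M}, which is not all of the schema, so we must add further attributes.
{H, M}⁺: M→F adds F; H→BLN adds B, L, N; L→FHQ adds Q; FLQ→BJN adds J → {B, F, H, J, L, M, N, Q}. Minimal: {M}⁺ = {F, M}; {H}⁺ = {B, F, H, J, L, N, Q} — none reach the full schema.
{L, M}⁺: M→F adds F; L→FHQ adds H, Q; FLQ→BJN adds B, J, N → {B, F, H, J, L, M, N, Q}. Minimal: {M}⁺ = {F, M}; {L}⁺ = {B, F, H, J, L, N, Q} — none reach the full schema.
Any other superkey contains one of these as a subset, so there are no further candidate keys.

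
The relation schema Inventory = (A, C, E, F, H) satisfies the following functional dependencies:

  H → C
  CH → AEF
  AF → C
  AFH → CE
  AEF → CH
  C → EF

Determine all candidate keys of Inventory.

{H}⁺: H→C adds C; CH→AEF adds A, E, F → {A, C, E, F, H}.
{A, C}⁺: C→EF adds E, F; AEF→CH adds H → {A, C, E, F, H}. Minimal: {C}⁺ = {C, E, F}; {A}⁺ = {A} — none reach the full schema.
{A, F}⁺: AF→C adds C; C→EF adds E; AEF→CH adds H → {A, C, E, F, H}. Minimal: {F}⁺ = {F}; {A}⁺ = {A} — none reach the full schema.

{H}, {A, C}, {A, F}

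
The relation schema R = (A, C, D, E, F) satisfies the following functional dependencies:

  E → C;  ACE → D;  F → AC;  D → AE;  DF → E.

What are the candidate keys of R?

{D, F}, {E, F}

Attribute F never appears on the right-hand side of any dependency, so F must belong to every candidate key.
{F}⁺ = {A, C, F}, which is not all of the schema, so we must add further attributes.
{D, F}⁺: F→AC adds A, C; D→AE adds E → {A, C, D, E, F}. Minimal: {F}⁺ = {A, C, F}; {D}⁺ = {A, C, D, E} — none reach the full schema.
{E, F}⁺: E→C adds C; F→AC adds A; ACE→D adds D → {A, C, D, E, F}. Minimal: {F}⁺ = {A, C, F}; {E}⁺ = {C, E} — none reach the full schema.
Any other superkey contains one of these as a subset, so there are no further candidate keys.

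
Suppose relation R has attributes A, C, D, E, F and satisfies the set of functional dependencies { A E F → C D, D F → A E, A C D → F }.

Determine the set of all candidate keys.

{D, F}⁺: DF→AE adds A, E; AEF→CD adds C → {A, C, D, E, F}. Minimal: {F}⁺ = {F}; {D}⁺ = {D} — none reach the full schema.
{A, C, D}⁺: ACD→F adds F; DF→AE adds E → {A, C, D, E, F}. Minimal: {C, D}⁺ = {C, D}; {A, D}⁺ = {A, D}; {A, C}⁺ = {A, C} — none reach the full schema.
{A, E, F}⁺: AEF→CD adds C, D → {A, C, D, E, F}. Minimal: {E, F}⁺ = {E, F}; {A, F}⁺ = {A, F}; {A, E}⁺ = {A, E} — none reach the full schema.
Any other superkey contains one of these as a subset, so there are no further candidate keys.

(D, F), (A, C, D), (A, E, F)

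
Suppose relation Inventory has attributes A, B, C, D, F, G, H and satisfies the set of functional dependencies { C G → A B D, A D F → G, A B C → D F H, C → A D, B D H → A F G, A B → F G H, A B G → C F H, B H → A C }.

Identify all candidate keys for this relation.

{A, B}⁺: AB→FGH adds F, G, H; ABG→CFH adds C; CG→ABD adds D → {A, B, C, D, F, G, H}.
{B, C}⁺: C→AD adds A, D; AB→FGH adds F, G, H → {A, B, C, D, F, G, H}.
{B, H}⁺: BH→AC adds A, C; ABC→DFH adds D, F; BDH→AFG adds G → {A, B, C, D, F, G, H}.
{C, F}⁺: C→AD adds A, D; ADF→G adds G; CG→ABD adds B; ABC→DFH adds H → {A, B, C, D, F, G, H}.
{C, G}⁺: CG→ABD adds A, B, D; ABC→DFH adds F, H → {A, B, C, D, F, G, H}.

{A, B}, {B, C}, {B, H}, {C, F}, {C, G}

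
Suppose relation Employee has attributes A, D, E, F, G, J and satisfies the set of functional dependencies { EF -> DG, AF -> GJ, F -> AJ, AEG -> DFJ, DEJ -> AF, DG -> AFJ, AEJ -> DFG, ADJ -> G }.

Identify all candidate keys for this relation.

{E, F}; {A, E, G}; {A, E, J}; {D, E, G}; {D, E, J}

Attribute E never appears on the right-hand side of any dependency, so E must belong to every candidate key.
{E}⁺ = {E}, which is not all of the schema, so we must add further attributes.
{E, F}⁺: EF→DG adds D, G; F→AJ adds A, J → {A, D, E, F, G, J}. Minimal: {F}⁺ = {A, F, G, J}; {E}⁺ = {E} — none reach the full schema.
{A, E, G}⁺: AEG→DFJ adds D, F, J → {A, D, E, F, G, J}. Minimal: {E, G}⁺ = {E, G}; {A, G}⁺ = {A, G}; {A, E}⁺ = {A, E} — none reach the full schema.
{A, E, J}⁺: AEJ→DFG adds D, F, G → {A, D, E, F, G, J}. Minimal: {E, J}⁺ = {E, J}; {A, J}⁺ = {A, J}; {A, E}⁺ = {A, E} — none reach the full schema.
{D, E, G}⁺: DG→AFJ adds A, F, J → {A, D, E, F, G, J}. Minimal: {E, G}⁺ = {E, G}; {D, G}⁺ = {A, D, F, G, J}; {D, E}⁺ = {D, E} — none reach the full schema.
{D, E, J}⁺: DEJ→AF adds A, F; AEJ→DFG adds G → {A, D, E, F, G, J}. Minimal: {E, J}⁺ = {E, J}; {D, J}⁺ = {D, J}; {D, E}⁺ = {D, E} — none reach the full schema.
Any other superkey contains one of these as a subset, so there are no further candidate keys.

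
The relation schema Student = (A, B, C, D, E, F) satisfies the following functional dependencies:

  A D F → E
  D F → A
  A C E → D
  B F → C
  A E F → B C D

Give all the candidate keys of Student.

Attribute F never appears on the right-hand side of any dependency, so F must belong to every candidate key.
{F}⁺ = {F}, which is not all of the schema, so we must add further attributes.
{D, F}⁺: DF→A adds A; ADF→E adds E; AEF→BCD adds B, C → {A, B, C, D, E, F}. Minimal: {F}⁺ = {F}; {D}⁺ = {D} — none reach the full schema.
{A, E, F}⁺: AEF→BCD adds B, C, D → {A, B, C, D, E, F}. Minimal: {E, F}⁺ = {E, F}; {A, F}⁺ = {A, F}; {A, E}⁺ = {A, E} — none reach the full schema.
Any other superkey contains one of these as a subset, so there are no further candidate keys.

{D, F}, {A, E, F}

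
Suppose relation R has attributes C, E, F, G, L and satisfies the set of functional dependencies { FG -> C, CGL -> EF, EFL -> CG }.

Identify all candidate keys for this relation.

Attribute L never appears on the right-hand side of any dependency, so L must belong to every candidate key.
{L}⁺ = {L}, which is not all of the schema, so we must add further attributes.
{C, G, L}⁺: CGL→EF adds E, F → {C, E, F, G, L}.
{E, F, L}⁺: EFL→CG adds C, G → {C, E, F, G, L}.
{F, G, L}⁺: FG→C adds C; CGL→EF adds E → {C, E, F, G, L}.

(C, G, L); (E, F, L); (F, G, L)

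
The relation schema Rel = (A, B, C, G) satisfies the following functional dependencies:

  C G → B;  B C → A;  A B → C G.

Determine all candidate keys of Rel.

(A, B), (B, C), (C, G)

{A, B}⁺: AB→CG adds C, G → {A, B, C, G}. Minimal: {B}⁺ = {B}; {A}⁺ = {A} — none reach the full schema.
{B, C}⁺: BC→A adds A; AB→CG adds G → {A, B, C, G}. Minimal: {C}⁺ = {C}; {B}⁺ = {B} — none reach the full schema.
{C, G}⁺: CG→B adds B; BC→A adds A → {A, B, C, G}. Minimal: {G}⁺ = {G}; {C}⁺ = {C} — none reach the full schema.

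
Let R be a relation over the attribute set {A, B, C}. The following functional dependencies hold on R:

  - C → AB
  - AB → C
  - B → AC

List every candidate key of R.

B; C

{B}⁺: B→AC adds A, C → {A, B, C}.
{C}⁺: C→AB adds A, B → {A, B, C}.
Any other superkey contains one of these as a subset, so there are no further candidate keys.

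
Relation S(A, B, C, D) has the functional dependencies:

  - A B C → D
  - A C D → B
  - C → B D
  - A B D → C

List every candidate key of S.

{A, C}; {A, B, D}

Attribute A never appears on the right-hand side of any dependency, so A must belong to every candidate key.
{A}⁺ = {A}, which is not all of the schema, so we must add further attributes.
{A, C}⁺: C→BD adds B, D → {A, B, C, D}. Minimal: {C}⁺ = {B, C, D}; {A}⁺ = {A} — none reach the full schema.
{A, B, D}⁺: ABD→C adds C → {A, B, C, D}. Minimal: {B, D}⁺ = {B, D}; {A, D}⁺ = {A, D}; {A, B}⁺ = {A, B} — none reach the full schema.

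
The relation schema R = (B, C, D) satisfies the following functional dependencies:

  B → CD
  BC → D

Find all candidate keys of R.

{B}

{B}⁺: B→CD adds C, D → {B, C, D}.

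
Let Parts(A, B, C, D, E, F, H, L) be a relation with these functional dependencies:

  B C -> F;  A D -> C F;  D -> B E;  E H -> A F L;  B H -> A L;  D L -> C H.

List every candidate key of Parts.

DH; DL

{D, H}⁺: D→BE adds B, E; EH→AFL adds A, F, L; DL→CH adds C → {A, B, C, D, E, F, H, L}. Minimal: {H}⁺ = {H}; {D}⁺ = {B, D, E} — none reach the full schema.
{D, L}⁺: D→BE adds B, E; DL→CH adds C, H; BC→F adds F; EH→AFL adds A → {A, B, C, D, E, F, H, L}. Minimal: {L}⁺ = {L}; {D}⁺ = {B, D, E} — none reach the full schema.
Any other superkey contains one of these as a subset, so there are no further candidate keys.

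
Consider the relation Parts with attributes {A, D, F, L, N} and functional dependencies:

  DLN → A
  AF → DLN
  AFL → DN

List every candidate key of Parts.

{A, F}, {D, F, L, N}

Attribute F never appears on the right-hand side of any dependency, so F must belong to every candidate key.
{F}⁺ = {F}, which is not all of the schema, so we must add further attributes.
{A, F}⁺: AF→DLN adds D, L, N → {A, D, F, L, N}. Minimal: {F}⁺ = {F}; {A}⁺ = {A} — none reach the full schema.
{D, F, L, N}⁺: DLN→A adds A → {A, D, F, L, N}. Minimal: {F, L, N}⁺ = {F, L, N}; {D, L, N}⁺ = {A, D, L, N}; {D, F, N}⁺ = {D, F, N}; … — none reach the full schema.
Any other superkey contains one of these as a subset, so there are no further candidate keys.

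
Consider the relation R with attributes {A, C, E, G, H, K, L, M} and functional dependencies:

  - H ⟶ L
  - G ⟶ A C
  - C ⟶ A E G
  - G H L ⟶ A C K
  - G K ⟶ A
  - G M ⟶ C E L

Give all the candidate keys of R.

CHM; GHM

{C, H, M}⁺: H→L adds L; C→AEG adds A, E, G; GHL→ACK adds K → {A, C, E, G, H, K, L, M}. Minimal: {H, M}⁺ = {H, L, M}; {C, M}⁺ = {A, C, E, G, L, M}; {C, H}⁺ = {A, C, E, G, H, K, L} — none reach the full schema.
{G, H, M}⁺: H→L adds L; G→AC adds A, C; C→AEG adds E; GHL→ACK adds K → {A, C, E, G, H, K, L, M}. Minimal: {H, M}⁺ = {H, L, M}; {G, M}⁺ = {A, C, E, G, L, M}; {G, H}⁺ = {A, C, E, G, H, K, L} — none reach the full schema.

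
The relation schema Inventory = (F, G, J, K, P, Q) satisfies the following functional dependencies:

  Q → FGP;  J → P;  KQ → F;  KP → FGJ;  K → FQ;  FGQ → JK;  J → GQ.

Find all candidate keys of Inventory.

{J}; {K}; {Q}

{J}⁺: J→P adds P; J→GQ adds G, Q; Q→FGP adds F; FGQ→JK adds K → {F, G, J, K, P, Q}.
{K}⁺: K→FQ adds F, Q; Q→FGP adds G, P; KP→FGJ adds J → {F, G, J, K, P, Q}.
{Q}⁺: Q→FGP adds F, G, P; FGQ→JK adds J, K → {F, G, J, K, P, Q}.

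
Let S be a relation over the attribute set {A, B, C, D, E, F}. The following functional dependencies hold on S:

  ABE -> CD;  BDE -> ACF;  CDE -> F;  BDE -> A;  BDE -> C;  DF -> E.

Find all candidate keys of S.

Attribute B never appears on the right-hand side of any dependency, so B must belong to every candidate key.
{B}⁺ = {B}, which is not all of the schema, so we must add further attributes.
{A, B, E}⁺: ABE→CD adds C, D; BDE→ACF adds F → {A, B, C, D, E, F}.
{B, D, E}⁺: BDE→ACF adds A, C, F → {A, B, C, D, E, F}.
{B, D, F}⁺: DF→E adds E; BDE→ACF adds A, C → {A, B, C, D, E, F}.
Any other superkey contains one of these as a subset, so there are no further candidate keys.

{A, B, E}; {B, D, E}; {B, D, F}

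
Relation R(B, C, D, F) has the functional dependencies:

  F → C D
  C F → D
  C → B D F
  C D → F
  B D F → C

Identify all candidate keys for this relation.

{C}⁺: C→BDF adds B, D, F → {B, C, D, F}.
{F}⁺: F→CD adds C, D; C→BDF adds B → {B, C, D, F}.
Any other superkey contains one of these as a subset, so there are no further candidate keys.

{C}; {F}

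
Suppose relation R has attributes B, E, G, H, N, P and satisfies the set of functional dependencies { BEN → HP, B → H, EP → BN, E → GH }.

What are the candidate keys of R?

Attribute E never appears on the right-hand side of any dependency, so E must belong to every candidate key.
{E}⁺ = {E, G, H}, which is not all of the schema, so we must add further attributes.
{E, P}⁺: EP→BN adds B, N; E→GH adds G, H → {B, E, G, H, N, P}.
{B, E, N}⁺: BEN→HP adds H, P; E→GH adds G → {B, E, G, H, N, P}.

{E, P}, {B, E, N}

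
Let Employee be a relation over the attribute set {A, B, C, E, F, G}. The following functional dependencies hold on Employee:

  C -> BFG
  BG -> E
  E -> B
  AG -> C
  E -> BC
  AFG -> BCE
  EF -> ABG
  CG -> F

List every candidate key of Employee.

C, E, AG, BG

{C}⁺: C→BFG adds B, F, G; BG→E adds E; EF→ABG adds A → {A, B, C, E, F, G}.
{E}⁺: E→B adds B; E→BC adds C; C→BFG adds F, G; EF→ABG adds A → {A, B, C, E, F, G}.
{A, G}⁺: AG→C adds C; CG→F adds F; C→BFG adds B; BG→E adds E → {A, B, C, E, F, G}. Minimal: {G}⁺ = {G}; {A}⁺ = {A} — none reach the full schema.
{B, G}⁺: BG→E adds E; E→BC adds C; CG→F adds F; EF→ABG adds A → {A, B, C, E, F, G}. Minimal: {G}⁺ = {G}; {B}⁺ = {B} — none reach the full schema.
Any other superkey contains one of these as a subset, so there are no further candidate keys.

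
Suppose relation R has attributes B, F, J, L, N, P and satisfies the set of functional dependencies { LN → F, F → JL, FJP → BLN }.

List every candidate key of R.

FP; LNP

Attribute P never appears on the right-hand side of any dependency, so P must belong to every candidate key.
{P}⁺ = {P}, which is not all of the schema, so we must add further attributes.
{F, P}⁺: F→JL adds J, L; FJP→BLN adds B, N → {B, F, J, L, N, P}. Minimal: {P}⁺ = {P}; {F}⁺ = {F, J, L} — none reach the full schema.
{L, N, P}⁺: LN→F adds F; F→JL adds J; FJP→BLN adds B → {B, F, J, L, N, P}. Minimal: {N, P}⁺ = {N, P}; {L, P}⁺ = {L, P}; {L, N}⁺ = {F, J, L, N} — none reach the full schema.
Any other superkey contains one of these as a subset, so there are no further candidate keys.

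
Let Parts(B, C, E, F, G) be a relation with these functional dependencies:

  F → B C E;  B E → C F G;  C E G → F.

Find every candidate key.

{F}⁺: F→BCE adds B, C, E; BE→CFG adds G → {B, C, E, F, G}.
{B, E}⁺: BE→CFG adds C, F, G → {B, C, E, F, G}. Minimal: {E}⁺ = {E}; {B}⁺ = {B} — none reach the full schema.
{C, E, G}⁺: CEG→F adds F; F→BCE adds B → {B, C, E, F, G}. Minimal: {E, G}⁺ = {E, G}; {C, G}⁺ = {C, G}; {C, E}⁺ = {C, E} — none reach the full schema.

{F}; {B, E}; {C, E, G}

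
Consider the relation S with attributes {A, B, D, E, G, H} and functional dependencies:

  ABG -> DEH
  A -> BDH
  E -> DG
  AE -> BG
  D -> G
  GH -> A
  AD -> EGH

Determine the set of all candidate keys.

{A}, {D, H}, {E, H}, {G, H}

{A}⁺: A→BDH adds B, D, H; D→G adds G; AD→EGH adds E → {A, B, D, E, G, H}.
{D, H}⁺: D→G adds G; GH→A adds A; AD→EGH adds E; A→BDH adds B → {A, B, D, E, G, H}. Minimal: {H}⁺ = {H}; {D}⁺ = {D, G} — none reach the full schema.
{E, H}⁺: E→DG adds D, G; GH→A adds A; A→BDH adds B → {A, B, D, E, G, H}. Minimal: {H}⁺ = {H}; {E}⁺ = {D, E, G} — none reach the full schema.
{G, H}⁺: GH→A adds A; A→BDH adds B, D; AD→EGH adds E → {A, B, D, E, G, H}. Minimal: {H}⁺ = {H}; {G}⁺ = {G} — none reach the full schema.
Any other superkey contains one of these as a subset, so there are no further candidate keys.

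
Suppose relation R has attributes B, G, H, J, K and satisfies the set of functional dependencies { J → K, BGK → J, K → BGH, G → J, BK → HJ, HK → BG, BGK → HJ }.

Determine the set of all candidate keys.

{G}⁺: G→J adds J; J→K adds K; K→BGH adds B, H → {B, G, H, J, K}.
{J}⁺: J→K adds K; K→BGH adds B, G, H → {B, G, H, J, K}.
{K}⁺: K→BGH adds B, G, H; G→J adds J → {B, G, H, J, K}.
Any other superkey contains one of these as a subset, so there are no further candidate keys.

{G}, {J}, {K}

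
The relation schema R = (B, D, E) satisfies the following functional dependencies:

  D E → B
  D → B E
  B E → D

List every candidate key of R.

{D}⁺: D→BE adds B, E → {B, D, E}.
{B, E}⁺: BE→D adds D → {B, D, E}.

{D}, {B, E}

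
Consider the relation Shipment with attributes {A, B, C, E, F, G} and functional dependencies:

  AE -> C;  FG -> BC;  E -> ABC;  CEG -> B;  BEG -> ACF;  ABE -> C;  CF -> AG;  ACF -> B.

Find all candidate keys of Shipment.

{E, F}⁺: E→ABC adds A, B, C; CF→AG adds G → {A, B, C, E, F, G}.
{E, G}⁺: E→ABC adds A, B, C; BEG→ACF adds F → {A, B, C, E, F, G}.
Any other superkey contains one of these as a subset, so there are no further candidate keys.

(E, F), (E, G)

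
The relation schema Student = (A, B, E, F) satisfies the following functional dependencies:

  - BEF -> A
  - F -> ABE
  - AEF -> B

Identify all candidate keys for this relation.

Attribute F never appears on the right-hand side of any dependency, so F must belong to every candidate key.
{F}⁺ = {A, B, E, F}, which is all of the schema, so {F} is the only candidate key.

{F}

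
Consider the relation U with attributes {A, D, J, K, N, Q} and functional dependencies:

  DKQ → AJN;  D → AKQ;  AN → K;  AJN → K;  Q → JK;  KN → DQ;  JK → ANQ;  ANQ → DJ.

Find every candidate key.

{D}⁺: D→AKQ adds A, K, Q; Q→JK adds J; JK→ANQ adds N → {A, D, J, K, N, Q}.
{Q}⁺: Q→JK adds J, K; JK→ANQ adds A, N; ANQ→DJ adds D → {A, D, J, K, N, Q}.
{A, N}⁺: AN→K adds K; KN→DQ adds D, Q; ANQ→DJ adds J → {A, D, J, K, N, Q}. Minimal: {N}⁺ = {N}; {A}⁺ = {A} — none reach the full schema.
{J, K}⁺: JK→ANQ adds A, N, Q; ANQ→DJ adds D → {A, D, J, K, N, Q}. Minimal: {K}⁺ = {K}; {J}⁺ = {J} — none reach the full schema.
{K, N}⁺: KN→DQ adds D, Q; DKQ→AJN adds A, J → {A, D, J, K, N, Q}. Minimal: {N}⁺ = {N}; {K}⁺ = {K} — none reach the full schema.
Any other superkey contains one of these as a subset, so there are no further candidate keys.

D, Q, AN, JK, KN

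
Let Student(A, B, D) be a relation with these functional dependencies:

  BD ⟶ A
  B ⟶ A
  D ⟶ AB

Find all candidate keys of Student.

{D}

Attribute D never appears on the right-hand side of any dependency, so D must belong to every candidate key.
{D}⁺ = {A, B, D}, which is all of the schema, so {D} is the only candidate key.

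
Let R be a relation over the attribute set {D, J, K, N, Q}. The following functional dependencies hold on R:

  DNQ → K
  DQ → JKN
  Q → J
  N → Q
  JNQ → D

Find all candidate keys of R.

{N}⁺: N→Q adds Q; Q→J adds J; JNQ→D adds D; DNQ→K adds K → {D, J, K, N, Q}.
{D, Q}⁺: DQ→JKN adds J, K, N → {D, J, K, N, Q}. Minimal: {Q}⁺ = {J, Q}; {D}⁺ = {D} — none reach the full schema.

{N}, {D, Q}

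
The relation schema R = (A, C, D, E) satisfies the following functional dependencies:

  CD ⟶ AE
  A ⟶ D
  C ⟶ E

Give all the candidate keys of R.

{A, C}, {C, D}

{A, C}⁺: A→D adds D; C→E adds E → {A, C, D, E}. Minimal: {C}⁺ = {C, E}; {A}⁺ = {A, D} — none reach the full schema.
{C, D}⁺: CD→AE adds A, E → {A, C, D, E}. Minimal: {D}⁺ = {D}; {C}⁺ = {C, E} — none reach the full schema.
Any other superkey contains one of these as a subset, so there are no further candidate keys.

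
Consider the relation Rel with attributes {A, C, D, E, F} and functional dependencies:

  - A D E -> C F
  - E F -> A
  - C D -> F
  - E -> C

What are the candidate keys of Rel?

Attributes D, E never appear on any right-hand side, so every candidate key must contain {D, E}.
{D, E}⁺ = {A, C, D, E, F}, which is all of the schema, so {D, E} is the only candidate key.

{D, E}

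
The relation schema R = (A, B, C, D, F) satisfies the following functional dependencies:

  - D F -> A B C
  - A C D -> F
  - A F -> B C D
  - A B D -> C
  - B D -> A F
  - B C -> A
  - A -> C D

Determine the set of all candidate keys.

(A), (B, C), (B, D), (D, F)

{A}⁺: A→CD adds C, D; ACD→F adds F; AF→BCD adds B → {A, B, C, D, F}.
{B, C}⁺: BC→A adds A; A→CD adds D; ACD→F adds F → {A, B, C, D, F}.
{B, D}⁺: BD→AF adds A, F; A→CD adds C → {A, B, C, D, F}.
{D, F}⁺: DF→ABC adds A, B, C → {A, B, C, D, F}.
Any other superkey contains one of these as a subset, so there are no further candidate keys.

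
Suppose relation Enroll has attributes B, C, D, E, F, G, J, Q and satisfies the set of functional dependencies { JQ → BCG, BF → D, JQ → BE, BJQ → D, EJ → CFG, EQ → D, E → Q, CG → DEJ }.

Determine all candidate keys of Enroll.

{C, G}, {E, J}, {J, Q}

{C, G}⁺: CG→DEJ adds D, E, J; EJ→CFG adds F; E→Q adds Q; JQ→BCG adds B → {B, C, D, E, F, G, J, Q}. Minimal: {G}⁺ = {G}; {C}⁺ = {C} — none reach the full schema.
{E, J}⁺: EJ→CFG adds C, F, G; E→Q adds Q; CG→DEJ adds D; JQ→BCG adds B → {B, C, D, E, F, G, J, Q}. Minimal: {J}⁺ = {J}; {E}⁺ = {D, E, Q} — none reach the full schema.
{J, Q}⁺: JQ→BCG adds B, C, G; JQ→BE adds E; BJQ→D adds D; EJ→CFG adds F → {B, C, D, E, F, G, J, Q}. Minimal: {Q}⁺ = {Q}; {J}⁺ = {J} — none reach the full schema.
Any other superkey contains one of these as a subset, so there are no further candidate keys.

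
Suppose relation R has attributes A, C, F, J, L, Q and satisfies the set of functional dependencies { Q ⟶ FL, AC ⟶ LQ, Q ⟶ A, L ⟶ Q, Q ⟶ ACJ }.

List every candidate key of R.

{L}; {Q}; {A, C}

{L}⁺: L→Q adds Q; Q→ACJ adds A, C, J; Q→FL adds F → {A, C, F, J, L, Q}.
{Q}⁺: Q→FL adds F, L; Q→A adds A; Q→ACJ adds C, J → {A, C, F, J, L, Q}.
{A, C}⁺: AC→LQ adds L, Q; Q→ACJ adds J; Q→FL adds F → {A, C, F, J, L, Q}. Minimal: {C}⁺ = {C}; {A}⁺ = {A} — none reach the full schema.
Any other superkey contains one of these as a subset, so there are no further candidate keys.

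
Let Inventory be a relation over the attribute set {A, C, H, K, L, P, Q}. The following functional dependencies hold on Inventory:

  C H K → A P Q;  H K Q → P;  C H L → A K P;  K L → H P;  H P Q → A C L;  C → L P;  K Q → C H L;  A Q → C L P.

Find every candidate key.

{C, H}, {C, K}, {K, Q}, {A, H, Q}, {H, P, Q}

{C, H}⁺: C→LP adds L, P; CHL→AKP adds A, K; CHK→APQ adds Q → {A, C, H, K, L, P, Q}. Minimal: {H}⁺ = {H}; {C}⁺ = {C, L, P} — none reach the full schema.
{C, K}⁺: C→LP adds L, P; KL→HP adds H; CHK→APQ adds A, Q → {A, C, H, K, L, P, Q}. Minimal: {K}⁺ = {K}; {C}⁺ = {C, L, P} — none reach the full schema.
{K, Q}⁺: KQ→CHL adds C, H, L; CHK→APQ adds A, P → {A, C, H, K, L, P, Q}. Minimal: {Q}⁺ = {Q}; {K}⁺ = {K} — none reach the full schema.
{A, H, Q}⁺: AQ→CLP adds C, L, P; CHL→AKP adds K → {A, C, H, K, L, P, Q}. Minimal: {H, Q}⁺ = {H, Q}; {A, Q}⁺ = {A, C, L, P, Q}; {A, H}⁺ = {A, H} — none reach the full schema.
{H, P, Q}⁺: HPQ→ACL adds A, C, L; CHL→AKP adds K → {A, C, H, K, L, P, Q}. Minimal: {P, Q}⁺ = {P, Q}; {H, Q}⁺ = {H, Q}; {H, P}⁺ = {H, P} — none reach the full schema.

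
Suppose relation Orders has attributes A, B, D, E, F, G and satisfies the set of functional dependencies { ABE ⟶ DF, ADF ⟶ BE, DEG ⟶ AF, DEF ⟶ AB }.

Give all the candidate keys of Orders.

(D, E, G), (A, B, E, G), (A, D, F, G)

Attribute G never appears on the right-hand side of any dependency, so G must belong to every candidate key.
{G}⁺ = {G}, which is not all of the schema, so we must add further attributes.
{D, E, G}⁺: DEG→AF adds A, F; DEF→AB adds B → {A, B, D, E, F, G}. Minimal: {E, G}⁺ = {E, G}; {D, G}⁺ = {D, G}; {D, E}⁺ = {D, E} — none reach the full schema.
{A, B, E, G}⁺: ABE→DF adds D, F → {A, B, D, E, F, G}. Minimal: {B, E, G}⁺ = {B, E, G}; {A, E, G}⁺ = {A, E, G}; {A, B, G}⁺ = {A, B, G}; … — none reach the full schema.
{A, D, F, G}⁺: ADF→BE adds B, E → {A, B, D, E, F, G}. Minimal: {D, F, G}⁺ = {D, F, G}; {A, F, G}⁺ = {A, F, G}; {A, D, G}⁺ = {A, D, G}; … — none reach the full schema.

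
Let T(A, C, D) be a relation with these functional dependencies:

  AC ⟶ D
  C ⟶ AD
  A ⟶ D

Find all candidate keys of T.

{C}⁺: C→AD adds A, D → {A, C, D}.
No other minimal superkey exists.

C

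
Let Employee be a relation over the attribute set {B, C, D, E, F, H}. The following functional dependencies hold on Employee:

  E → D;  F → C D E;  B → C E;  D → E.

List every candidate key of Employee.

Attributes B, F, H never appear on any right-hand side, so every candidate key must contain {B, F, H}.
{B, F, H}⁺ = {B, C, D, E, F, H}, which is all of the schema, so {B, F, H} is the only candidate key.

{B, F, H}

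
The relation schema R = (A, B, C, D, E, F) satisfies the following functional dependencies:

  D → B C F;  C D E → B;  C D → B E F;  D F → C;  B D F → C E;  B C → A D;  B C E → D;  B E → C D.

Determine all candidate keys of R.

{D}⁺: D→BCF adds B, C, F; CD→BEF adds E; BC→AD adds A → {A, B, C, D, E, F}.
{B, C}⁺: BC→AD adds A, D; D→BCF adds F; CD→BEF adds E → {A, B, C, D, E, F}. Minimal: {C}⁺ = {C}; {B}⁺ = {B} — none reach the full schema.
{B, E}⁺: BE→CD adds C, D; D→BCF adds F; BC→AD adds A → {A, B, C, D, E, F}. Minimal: {E}⁺ = {E}; {B}⁺ = {B} — none reach the full schema.

D; BC; BE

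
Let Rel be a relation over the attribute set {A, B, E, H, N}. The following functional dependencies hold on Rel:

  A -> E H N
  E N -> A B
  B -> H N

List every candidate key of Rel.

A, BE, EN

{A}⁺: A→EHN adds E, H, N; EN→AB adds B → {A, B, E, H, N}.
{B, E}⁺: B→HN adds H, N; EN→AB adds A → {A, B, E, H, N}. Minimal: {E}⁺ = {E}; {B}⁺ = {B, H, N} — none reach the full schema.
{E, N}⁺: EN→AB adds A, B; B→HN adds H → {A, B, E, H, N}. Minimal: {N}⁺ = {N}; {E}⁺ = {E} — none reach the full schema.
Any other superkey contains one of these as a subset, so there are no further candidate keys.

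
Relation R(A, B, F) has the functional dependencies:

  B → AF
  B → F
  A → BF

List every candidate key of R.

A, B

{A}⁺: A→BF adds B, F → {A, B, F}.
{B}⁺: B→AF adds A, F → {A, B, F}.
Any other superkey contains one of these as a subset, so there are no further candidate keys.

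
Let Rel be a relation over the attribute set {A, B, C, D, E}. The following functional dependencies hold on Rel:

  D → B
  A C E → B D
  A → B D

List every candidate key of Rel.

(A, C, E)

Attributes A, C, E never appear on any right-hand side, so every candidate key must contain {A, C, E}.
{A, C, E}⁺ = {A, B, C, D, E}, which is all of the schema, so {A, C, E} is the only candidate key.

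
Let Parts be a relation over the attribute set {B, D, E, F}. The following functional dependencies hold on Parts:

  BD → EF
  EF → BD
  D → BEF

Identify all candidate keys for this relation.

{D}⁺: D→BEF adds B, E, F → {B, D, E, F}.
{E, F}⁺: EF→BD adds B, D → {B, D, E, F}. Minimal: {F}⁺ = {F}; {E}⁺ = {E} — none reach the full schema.
Any other superkey contains one of these as a subset, so there are no further candidate keys.

(D), (E, F)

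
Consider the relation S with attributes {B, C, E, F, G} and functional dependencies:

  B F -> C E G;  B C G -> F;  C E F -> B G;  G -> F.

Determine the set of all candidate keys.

{B, F}, {B, G}, {C, E, F}, {C, E, G}

{B, F}⁺: BF→CEG adds C, E, G → {B, C, E, F, G}. Minimal: {F}⁺ = {F}; {B}⁺ = {B} — none reach the full schema.
{B, G}⁺: G→F adds F; BF→CEG adds C, E → {B, C, E, F, G}. Minimal: {G}⁺ = {F, G}; {B}⁺ = {B} — none reach the full schema.
{C, E, F}⁺: CEF→BG adds B, G → {B, C, E, F, G}. Minimal: {E, F}⁺ = {E, F}; {C, F}⁺ = {C, F}; {C, E}⁺ = {C, E} — none reach the full schema.
{C, E, G}⁺: G→F adds F; CEF→BG adds B → {B, C, E, F, G}. Minimal: {E, G}⁺ = {E, F, G}; {C, G}⁺ = {C, F, G}; {C, E}⁺ = {C, E} — none reach the full schema.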